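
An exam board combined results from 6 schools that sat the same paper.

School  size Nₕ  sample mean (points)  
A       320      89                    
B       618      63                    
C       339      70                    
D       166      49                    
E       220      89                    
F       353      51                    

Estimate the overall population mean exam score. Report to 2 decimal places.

67.89

N = 2016; weights Wₕ = Nₕ/N = (0.1587, 0.3065, 0.1682, 0.0823, 0.1091, 0.1751).
x̄_st = Σ Wₕ·x̄ₕ = 0.1587·89 + 0.3065·63 + 0.1682·70 + 0.0823·49 + 0.1091·89 + 0.1751·51 ≈ 67.8874...
→ 67.89.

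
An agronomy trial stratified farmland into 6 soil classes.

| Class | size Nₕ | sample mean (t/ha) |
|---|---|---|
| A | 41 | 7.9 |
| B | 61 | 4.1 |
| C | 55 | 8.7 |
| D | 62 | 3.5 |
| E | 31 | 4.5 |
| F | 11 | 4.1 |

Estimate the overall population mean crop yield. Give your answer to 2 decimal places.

5.57

x̄_st = (Σ Nₕx̄ₕ) / (Σ Nₕ) = (41·7.9 + 61·4.1 + 55·8.7 + 62·3.5 + 31·4.5 + 11·4.1) / 261
= 1454.1 / 261 = 5.5713... → 5.57.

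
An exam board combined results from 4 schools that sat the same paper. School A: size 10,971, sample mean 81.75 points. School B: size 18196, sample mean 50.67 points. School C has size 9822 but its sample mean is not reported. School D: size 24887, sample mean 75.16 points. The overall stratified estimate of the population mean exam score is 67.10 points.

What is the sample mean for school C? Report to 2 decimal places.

60.75

Σ Nₕx̄ₕ = N·μ, so 9822·x̄_C = 63876·67.10 − (10971·81.75 + 18196·50.67 + 24887·75.16).
= 4286079.6 − 3689377.49 = 596702.11.
x̄_C = 596702.11 / 9822 = 60.7516... → 60.75.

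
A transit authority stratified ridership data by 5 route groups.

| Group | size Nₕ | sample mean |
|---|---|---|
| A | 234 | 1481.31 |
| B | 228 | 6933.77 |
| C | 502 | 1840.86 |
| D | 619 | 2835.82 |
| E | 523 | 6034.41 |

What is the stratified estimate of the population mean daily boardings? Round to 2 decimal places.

3686.14

N = 2106; weights Wₕ = Nₕ/N = (0.1111, 0.1083, 0.2384, 0.2939, 0.2483).
x̄_st = Σ Wₕ·x̄ₕ = 0.1111·1481.31 + 0.1083·6933.77 + 0.2384·1840.86 + 0.2939·2835.82 + 0.2483·6034.41 ≈ 3686.1381...
→ 3686.14.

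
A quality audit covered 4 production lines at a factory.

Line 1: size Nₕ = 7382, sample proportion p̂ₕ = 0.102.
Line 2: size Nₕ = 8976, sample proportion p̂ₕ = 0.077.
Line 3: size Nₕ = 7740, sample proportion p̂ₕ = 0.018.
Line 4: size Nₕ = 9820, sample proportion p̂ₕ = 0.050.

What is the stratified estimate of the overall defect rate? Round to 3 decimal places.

0.061

Wₕ = Nₕ/N with N = 33918: 0.2176, 0.2646, 0.2282, 0.2895.
p̂_st = 0.2176·0.102 + 0.2646·0.077 + 0.2282·0.018 + 0.2895·0.050 ≈ 0.06116... → 0.061.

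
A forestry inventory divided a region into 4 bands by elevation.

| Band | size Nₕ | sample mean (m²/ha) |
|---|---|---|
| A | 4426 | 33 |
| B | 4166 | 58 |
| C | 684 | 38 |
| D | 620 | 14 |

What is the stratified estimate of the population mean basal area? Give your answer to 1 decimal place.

N = 9896; weights Wₕ = Nₕ/N = (0.4473, 0.4210, 0.0691, 0.0627).
x̄_st = Σ Wₕ·x̄ₕ = 0.4473·33 + 0.4210·58 + 0.0691·38 + 0.0627·14 ≈ 42.680...
→ 42.7.

42.7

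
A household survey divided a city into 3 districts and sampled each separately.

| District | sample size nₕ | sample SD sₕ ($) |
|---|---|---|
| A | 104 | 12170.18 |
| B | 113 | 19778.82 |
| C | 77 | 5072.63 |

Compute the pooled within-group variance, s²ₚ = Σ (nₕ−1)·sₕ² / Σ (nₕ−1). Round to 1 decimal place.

A: (104−1)·12170.18² = 103·148113281.2324 = 15255667966.9372
B: (113−1)·19778.82² = 112·391201720.5924 = 43814592706.3488
C: (77−1)·5072.63² = 76·25731575.1169 = 1955599708.8844
Numerator = 61025860382.1704; denominator = Σ(nₕ−1) = 291.
s²ₚ = 61025860382.1704/291 = 209710860.420... → 209710860.4.

209710860.4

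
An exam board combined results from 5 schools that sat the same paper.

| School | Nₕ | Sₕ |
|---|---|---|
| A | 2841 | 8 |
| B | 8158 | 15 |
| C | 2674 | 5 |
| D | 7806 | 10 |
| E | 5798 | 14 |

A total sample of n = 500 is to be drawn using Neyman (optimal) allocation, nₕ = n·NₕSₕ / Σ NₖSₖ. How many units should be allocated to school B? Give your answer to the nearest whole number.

A: NₕSₕ = 2841·8 = 22728
B: NₕSₕ = 8158·15 = 122370
C: NₕSₕ = 2674·5 = 13370
D: NₕSₕ = 7806·10 = 78060
E: NₕSₕ = 5798·14 = 81172
Σ NₕSₕ = 317700.
n_B = 500·122370/317700 = 192.587... → 193.

193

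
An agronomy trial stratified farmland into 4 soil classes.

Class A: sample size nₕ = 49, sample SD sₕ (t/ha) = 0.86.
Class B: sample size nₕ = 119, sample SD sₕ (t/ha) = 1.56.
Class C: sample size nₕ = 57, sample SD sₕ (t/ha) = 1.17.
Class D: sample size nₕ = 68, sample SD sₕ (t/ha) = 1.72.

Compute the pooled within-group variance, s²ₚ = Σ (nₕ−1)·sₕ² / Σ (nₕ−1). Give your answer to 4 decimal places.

A: (49−1)·0.86² = 48·0.7396 = 35.5008
B: (119−1)·1.56² = 118·2.4336 = 287.1648
C: (57−1)·1.17² = 56·1.3689 = 76.6584
D: (68−1)·1.72² = 67·2.9584 = 198.2128
Numerator = 597.5368; denominator = Σ(nₕ−1) = 289.
s²ₚ = 597.5368/289 = 2.067601... → 2.0676.

2.0676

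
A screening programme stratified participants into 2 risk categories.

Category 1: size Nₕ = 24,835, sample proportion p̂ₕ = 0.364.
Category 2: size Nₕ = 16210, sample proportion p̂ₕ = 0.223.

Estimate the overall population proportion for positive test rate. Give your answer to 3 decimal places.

0.308

Wₕ = Nₕ/N with N = 41045: 0.6051, 0.3949.
p̂_st = 0.6051·0.364 + 0.3949·0.223 ≈ 0.30831... → 0.308.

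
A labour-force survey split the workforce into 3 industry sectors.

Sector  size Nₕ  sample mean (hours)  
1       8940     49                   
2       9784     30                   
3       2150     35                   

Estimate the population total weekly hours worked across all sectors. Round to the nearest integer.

806830

1: 8940·49 = 438060
2: 9784·30 = 293520
3: 2150·35 = 75250
τ̂ = Σ Nₕx̄ₕ = 806830.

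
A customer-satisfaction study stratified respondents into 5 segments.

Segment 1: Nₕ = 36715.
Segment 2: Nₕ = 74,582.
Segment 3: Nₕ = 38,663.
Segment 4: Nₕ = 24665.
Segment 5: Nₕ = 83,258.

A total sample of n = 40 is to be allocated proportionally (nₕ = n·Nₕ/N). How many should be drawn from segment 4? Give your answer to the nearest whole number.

N = 36715 + 74582 + 38663 + 24665 + 83258 = 257883.
n_4 = 40·24665/257883 = 3.826... → 4.

4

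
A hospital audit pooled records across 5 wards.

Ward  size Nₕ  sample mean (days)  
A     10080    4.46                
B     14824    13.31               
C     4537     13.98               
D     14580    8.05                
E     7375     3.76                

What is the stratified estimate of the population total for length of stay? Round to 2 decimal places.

450790.50

A: 10080·4.46 = 44956.8
B: 14824·13.31 = 197307.44
C: 4537·13.98 = 63427.26
D: 14580·8.05 = 117369
E: 7375·3.76 = 27730
τ̂ = Σ Nₕx̄ₕ = 450790.50.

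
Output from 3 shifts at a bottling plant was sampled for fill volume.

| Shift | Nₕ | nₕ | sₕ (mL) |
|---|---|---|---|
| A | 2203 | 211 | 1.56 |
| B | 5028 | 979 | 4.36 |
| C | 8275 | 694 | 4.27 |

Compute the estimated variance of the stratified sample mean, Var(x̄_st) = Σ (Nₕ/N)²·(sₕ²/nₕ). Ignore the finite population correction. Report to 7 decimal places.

0.0097567

N = 15506; Wₕ = Nₕ/N.
shift A: (2203/15506)²·1.56²/211 = 0.0002328071
shift B: (5028/15506)²·4.36²/979 = 0.0020416499
shift C: (8275/15506)²·4.27²/694 = 0.0074822588
Sum = 0.0097567157 → 0.0097567.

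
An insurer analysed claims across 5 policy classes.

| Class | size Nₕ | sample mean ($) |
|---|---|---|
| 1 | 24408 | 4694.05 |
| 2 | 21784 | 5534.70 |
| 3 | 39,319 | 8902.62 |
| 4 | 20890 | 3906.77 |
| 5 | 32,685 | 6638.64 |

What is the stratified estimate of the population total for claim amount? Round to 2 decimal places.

883778766.68

1: 24408·4694.05 = 114572372.4
2: 21784·5534.70 = 120567904.8
3: 39319·8902.62 = 350042115.78
4: 20890·3906.77 = 81612425.3
5: 32685·6638.64 = 216983948.4
τ̂ = Σ Nₕx̄ₕ = 883778766.68.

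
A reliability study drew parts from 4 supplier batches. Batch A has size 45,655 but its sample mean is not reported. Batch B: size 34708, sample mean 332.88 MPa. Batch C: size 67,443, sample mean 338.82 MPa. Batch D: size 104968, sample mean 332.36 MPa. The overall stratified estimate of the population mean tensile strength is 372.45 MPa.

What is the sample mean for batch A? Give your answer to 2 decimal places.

544.38

Σ Nₕx̄ₕ = N·μ, so 45655·x̄_A = 252774·372.45 − (34708·332.88 + 67443·338.82 + 104968·332.36).
= 94145676.3 − 69291800.78 = 24853875.52.
x̄_A = 24853875.52 / 45655 = 544.3845... → 544.38.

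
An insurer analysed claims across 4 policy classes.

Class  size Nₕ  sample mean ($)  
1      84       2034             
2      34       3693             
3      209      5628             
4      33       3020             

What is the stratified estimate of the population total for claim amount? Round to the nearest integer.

1572330

1: 84·2034 = 170856
2: 34·3693 = 125562
3: 209·5628 = 1176252
4: 33·3020 = 99660
τ̂ = Σ Nₕx̄ₕ = 1572330.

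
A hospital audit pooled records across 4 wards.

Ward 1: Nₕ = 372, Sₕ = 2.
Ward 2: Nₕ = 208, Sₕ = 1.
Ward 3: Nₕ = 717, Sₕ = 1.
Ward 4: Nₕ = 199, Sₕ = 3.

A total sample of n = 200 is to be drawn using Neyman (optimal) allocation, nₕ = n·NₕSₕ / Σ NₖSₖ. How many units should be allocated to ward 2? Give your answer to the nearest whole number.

18

Σ NₕSₕ = 372·2 + 208·1 + 717·1 + 199·3 = 2266.
Share for 2: 208/2266 = 0.09179.
n_2 = 200 × 0.09179 = 18.358... → 18.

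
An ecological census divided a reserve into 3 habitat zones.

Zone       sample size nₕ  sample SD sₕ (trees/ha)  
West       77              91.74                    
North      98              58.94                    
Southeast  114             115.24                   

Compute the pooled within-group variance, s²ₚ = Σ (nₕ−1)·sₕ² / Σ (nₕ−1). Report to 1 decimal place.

West: (77−1)·91.74² = 76·8416.2276 = 639633.2976
North: (98−1)·58.94² = 97·3473.9236 = 336970.5892
Southeast: (114−1)·115.24² = 113·13280.2576 = 1500669.1088
Numerator = 2477272.9956; denominator = Σ(nₕ−1) = 286.
s²ₚ = 2477272.9956/286 = 8661.794... → 8661.8.

8661.8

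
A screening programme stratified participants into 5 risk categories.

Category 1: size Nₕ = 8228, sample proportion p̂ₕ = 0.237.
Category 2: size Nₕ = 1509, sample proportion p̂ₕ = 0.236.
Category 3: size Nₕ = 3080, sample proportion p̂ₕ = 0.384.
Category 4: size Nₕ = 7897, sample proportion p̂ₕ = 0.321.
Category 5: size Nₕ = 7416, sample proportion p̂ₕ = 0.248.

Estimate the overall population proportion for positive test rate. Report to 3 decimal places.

0.280

Wₕ = Nₕ/N with N = 28130: 0.2925, 0.0536, 0.1095, 0.2807, 0.2636.
p̂_st = 0.2925·0.237 + 0.0536·0.236 + 0.1095·0.384 + 0.2807·0.321 + 0.2636·0.248 ≈ 0.27952... → 0.280.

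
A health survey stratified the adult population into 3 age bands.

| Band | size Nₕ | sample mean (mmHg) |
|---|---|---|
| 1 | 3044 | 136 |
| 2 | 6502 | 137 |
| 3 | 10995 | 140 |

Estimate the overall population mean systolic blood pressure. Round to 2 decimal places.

N = 20541; weights Wₕ = Nₕ/N = (0.1482, 0.3165, 0.5353).
x̄_st = Σ Wₕ·x̄ₕ = 0.1482·136 + 0.3165·137 + 0.5353·140 ≈ 138.4576...
→ 138.46.

138.46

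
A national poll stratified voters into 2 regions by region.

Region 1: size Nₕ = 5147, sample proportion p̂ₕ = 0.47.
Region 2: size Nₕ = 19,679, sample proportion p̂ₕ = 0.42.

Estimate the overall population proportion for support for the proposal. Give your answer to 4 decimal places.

N = 5147 + 19679 = 24826.
Overall proportion = Σ (Nₕ/N)·p̂ₕ.
Σ Nₕp̂ₕ = 2419.09 + 8265.18 = 10684.27.
10684.27 / 24826 = 0.430366... → 0.4304.

0.4304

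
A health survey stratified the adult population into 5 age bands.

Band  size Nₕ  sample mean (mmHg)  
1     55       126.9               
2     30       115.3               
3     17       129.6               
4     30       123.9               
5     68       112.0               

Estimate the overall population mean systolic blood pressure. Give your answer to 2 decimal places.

119.87

N = 200; weights Wₕ = Nₕ/N = (0.2750, 0.1500, 0.0850, 0.1500, 0.3400).
x̄_st = Σ Wₕ·x̄ₕ = 0.2750·126.9 + 0.1500·115.3 + 0.0850·129.6 + 0.1500·123.9 + 0.3400·112.0 ≈ 119.8735
→ 119.87.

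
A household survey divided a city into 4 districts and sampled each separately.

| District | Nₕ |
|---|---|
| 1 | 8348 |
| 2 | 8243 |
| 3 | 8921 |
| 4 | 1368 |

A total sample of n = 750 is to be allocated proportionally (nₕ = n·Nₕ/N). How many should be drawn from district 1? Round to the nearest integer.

N = 8348 + 8243 + 8921 + 1368 = 26880.
n_1 = 750·8348/26880 = 232.924... → 233.

233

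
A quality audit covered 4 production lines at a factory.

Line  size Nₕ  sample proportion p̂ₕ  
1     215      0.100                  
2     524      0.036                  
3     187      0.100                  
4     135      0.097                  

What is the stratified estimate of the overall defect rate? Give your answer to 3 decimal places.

0.068

N = 215 + 524 + 187 + 135 = 1061.
Overall proportion = Σ (Nₕ/N)·p̂ₕ.
Σ Nₕp̂ₕ = 21.5 + 18.864 + 18.7 + 13.095 = 72.159.
72.159 / 1061 = 0.06801... → 0.068.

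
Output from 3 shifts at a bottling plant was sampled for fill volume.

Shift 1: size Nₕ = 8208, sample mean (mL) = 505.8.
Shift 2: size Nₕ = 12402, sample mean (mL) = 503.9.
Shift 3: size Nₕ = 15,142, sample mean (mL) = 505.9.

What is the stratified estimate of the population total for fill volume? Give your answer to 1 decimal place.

1: 8208·505.8 = 4151606.4
2: 12402·503.9 = 6249367.8
3: 15142·505.9 = 7660337.8
τ̂ = Σ Nₕx̄ₕ = 18061312.0.

18061312.0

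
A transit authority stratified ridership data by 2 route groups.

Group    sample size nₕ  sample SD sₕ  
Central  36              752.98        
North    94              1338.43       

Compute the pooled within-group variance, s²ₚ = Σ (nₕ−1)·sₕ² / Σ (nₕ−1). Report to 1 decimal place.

Central: (36−1)·752.98² = 35·566978.8804 = 19844260.814
North: (94−1)·1338.43² = 93·1791394.8649 = 166599722.4357
Numerator = 186443983.2497; denominator = Σ(nₕ−1) = 128.
s²ₚ = 186443983.2497/128 = 1456593.619... → 1456593.6.

1456593.6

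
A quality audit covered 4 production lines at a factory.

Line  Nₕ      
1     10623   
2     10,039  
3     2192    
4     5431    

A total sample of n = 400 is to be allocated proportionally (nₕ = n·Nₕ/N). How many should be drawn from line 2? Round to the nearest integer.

Share of line 2 = 10039/28285 = 0.35492.
Allocate 400 × 0.35492 = 141.969... → 142.

142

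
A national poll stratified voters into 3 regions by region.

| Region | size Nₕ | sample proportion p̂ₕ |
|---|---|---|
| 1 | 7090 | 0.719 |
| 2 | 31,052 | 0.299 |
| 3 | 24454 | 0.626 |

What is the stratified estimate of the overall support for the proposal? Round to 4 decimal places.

0.4743

N = 7090 + 31052 + 24454 = 62596.
Overall proportion = Σ (Nₕ/N)·p̂ₕ.
Σ Nₕp̂ₕ = 5097.71 + 9284.548 + 15308.204 = 29690.462.
29690.462 / 62596 = 0.474319... → 0.4743.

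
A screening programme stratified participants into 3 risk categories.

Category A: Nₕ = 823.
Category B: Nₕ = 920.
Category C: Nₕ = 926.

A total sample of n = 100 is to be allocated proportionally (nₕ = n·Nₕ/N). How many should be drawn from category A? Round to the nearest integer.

N = 823 + 920 + 926 = 2669.
n_A = 100·823/2669 = 30.836... → 31.

31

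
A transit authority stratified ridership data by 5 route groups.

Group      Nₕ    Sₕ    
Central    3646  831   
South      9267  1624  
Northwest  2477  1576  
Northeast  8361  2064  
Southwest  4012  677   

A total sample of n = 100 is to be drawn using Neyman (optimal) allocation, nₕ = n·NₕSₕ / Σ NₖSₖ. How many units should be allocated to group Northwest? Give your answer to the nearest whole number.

9

Σ NₕSₕ = 3646·831 + 9267·1624 + 2477·1576 + 8361·2064 + 4012·677 = 41956414.
Share for Northwest: 3903752/41956414 = 0.09304.
n_Northwest = 100 × 0.09304 = 9.304... → 9.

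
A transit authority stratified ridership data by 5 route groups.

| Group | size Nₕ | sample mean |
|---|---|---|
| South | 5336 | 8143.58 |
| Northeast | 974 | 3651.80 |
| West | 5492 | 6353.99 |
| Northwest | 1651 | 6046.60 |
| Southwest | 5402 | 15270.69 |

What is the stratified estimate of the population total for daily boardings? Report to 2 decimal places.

174382313.14

South: 5336·8143.58 = 43454142.88
Northeast: 974·3651.80 = 3556853.2
West: 5492·6353.99 = 34896113.08
Northwest: 1651·6046.60 = 9982936.6
Southwest: 5402·15270.69 = 82492267.38
τ̂ = Σ Nₕx̄ₕ = 174382313.14.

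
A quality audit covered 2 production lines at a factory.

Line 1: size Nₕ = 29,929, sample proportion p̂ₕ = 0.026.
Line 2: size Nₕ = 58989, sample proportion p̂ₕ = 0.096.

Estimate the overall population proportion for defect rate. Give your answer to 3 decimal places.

Wₕ = Nₕ/N with N = 88918: 0.3366, 0.6634.
p̂_st = 0.3366·0.026 + 0.6634·0.096 ≈ 0.07244... → 0.072.

0.072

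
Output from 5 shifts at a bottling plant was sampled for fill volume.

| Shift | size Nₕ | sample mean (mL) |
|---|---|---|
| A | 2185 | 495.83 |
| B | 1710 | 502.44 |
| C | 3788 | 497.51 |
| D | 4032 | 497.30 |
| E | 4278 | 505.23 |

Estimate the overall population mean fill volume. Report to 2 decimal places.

N = 15993; weights Wₕ = Nₕ/N = (0.1366, 0.1069, 0.2369, 0.2521, 0.2675).
x̄_st = Σ Wₕ·x̄ₕ = 0.1366·495.83 + 0.1069·502.44 + 0.2369·497.51 + 0.2521·497.30 + 0.2675·505.23 ≈ 499.8197...
→ 499.82.

499.82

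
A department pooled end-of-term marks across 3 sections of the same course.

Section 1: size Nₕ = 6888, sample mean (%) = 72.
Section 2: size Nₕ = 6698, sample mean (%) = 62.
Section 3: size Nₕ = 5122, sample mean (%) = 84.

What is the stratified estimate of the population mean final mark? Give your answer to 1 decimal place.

71.7

x̄_st = (Σ Nₕx̄ₕ) / (Σ Nₕ) = (6888·72 + 6698·62 + 5122·84) / 18708
= 1341460 / 18708 = 71.705... → 71.7.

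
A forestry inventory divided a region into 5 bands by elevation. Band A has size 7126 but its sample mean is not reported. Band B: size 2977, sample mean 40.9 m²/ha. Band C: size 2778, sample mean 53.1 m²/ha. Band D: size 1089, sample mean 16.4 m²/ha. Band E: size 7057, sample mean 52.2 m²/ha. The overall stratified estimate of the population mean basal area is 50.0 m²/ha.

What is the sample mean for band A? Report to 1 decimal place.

55.5

N = 7126 + 2977 + 2778 + 1089 + 7057 = 21027.
Overall total = μ·N = 50.0·21027 = 1051350.
Subtract the known strata: 2977·40.9 + 2778·53.1 + 1089·16.4 + 7057·52.2 = 655506.1.
Remaining total for band A: 1051350 − 655506.1 = 395843.9.
Divide by its size: 395843.9 / 7126 = 55.549... → 55.5.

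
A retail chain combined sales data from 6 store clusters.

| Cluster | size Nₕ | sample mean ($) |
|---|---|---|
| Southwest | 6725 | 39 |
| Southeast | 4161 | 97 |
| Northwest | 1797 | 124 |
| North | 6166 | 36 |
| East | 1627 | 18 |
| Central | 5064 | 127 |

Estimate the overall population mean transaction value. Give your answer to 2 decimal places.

69.82

N = 25540; weights Wₕ = Nₕ/N = (0.2633, 0.1629, 0.0704, 0.2414, 0.0637, 0.1983).
x̄_st = Σ Wₕ·x̄ₕ = 0.2633·39 + 0.1629·97 + 0.0704·124 + 0.2414·36 + 0.0637·18 + 0.1983·127 ≈ 69.8164...
→ 69.82.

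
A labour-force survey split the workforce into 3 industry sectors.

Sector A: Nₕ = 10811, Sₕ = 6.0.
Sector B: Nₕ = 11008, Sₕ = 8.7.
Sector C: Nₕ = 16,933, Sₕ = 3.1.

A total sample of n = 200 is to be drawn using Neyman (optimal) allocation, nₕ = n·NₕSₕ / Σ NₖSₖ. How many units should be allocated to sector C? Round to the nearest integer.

49

A: NₕSₕ = 10811·6.0 = 64866
B: NₕSₕ = 11008·8.7 = 95769.6
C: NₕSₕ = 16933·3.1 = 52492.3
Σ NₕSₕ = 213127.9.
n_C = 200·52492.3/213127.9 = 49.259... → 49.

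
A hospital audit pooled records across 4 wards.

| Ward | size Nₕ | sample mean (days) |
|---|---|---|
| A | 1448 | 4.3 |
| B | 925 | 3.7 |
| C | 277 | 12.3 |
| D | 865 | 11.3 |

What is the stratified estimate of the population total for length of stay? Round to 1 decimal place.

Population total = Σ Nₕ·x̄ₕ (each stratum's size times its mean).
1448·4.3 + 925·3.7 + 277·12.3 + 865·11.3 = 6226.4 + 3422.5 + 3407.1 + 9774.5 = 22830.5.

22830.5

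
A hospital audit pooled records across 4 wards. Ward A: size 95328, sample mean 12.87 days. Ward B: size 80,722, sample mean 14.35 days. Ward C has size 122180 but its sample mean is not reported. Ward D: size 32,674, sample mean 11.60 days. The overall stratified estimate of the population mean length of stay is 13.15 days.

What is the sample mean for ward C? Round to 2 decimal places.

Σ Nₕx̄ₕ = N·μ, so 122180·x̄_C = 330904·13.15 − (95328·12.87 + 80722·14.35 + 32674·11.60).
= 4351387.6 − 2764250.46 = 1587137.14.
x̄_C = 1587137.14 / 122180 = 12.9902... → 12.99.

12.99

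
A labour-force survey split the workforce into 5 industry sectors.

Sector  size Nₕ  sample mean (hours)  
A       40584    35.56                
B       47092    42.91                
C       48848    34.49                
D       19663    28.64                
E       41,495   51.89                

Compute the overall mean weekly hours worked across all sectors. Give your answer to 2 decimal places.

39.79

N = 40584 + 47092 + 48848 + 19663 + 41495 = 197682.
Weight each subgroup mean by Nₕ/N and sum.
Σ Nₕx̄ₕ = 40584·35.56 + 47092·42.91 + 48848·34.49 + 19663·28.64 + 41495·51.89 = 1443167.04 + 2020717.72 + 1684767.52 + 563148.32 + 2153175.55 = 7864976.15.
Divide by N: 7864976.15 / 197682 = 39.7860... → 39.79.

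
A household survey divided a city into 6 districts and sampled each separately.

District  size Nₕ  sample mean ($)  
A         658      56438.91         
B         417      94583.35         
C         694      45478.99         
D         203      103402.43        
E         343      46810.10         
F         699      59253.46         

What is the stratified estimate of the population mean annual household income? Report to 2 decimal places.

61912.81

x̄_st = (Σ Nₕx̄ₕ) / (Σ Nₕ) = (658·56438.91 + 417·94583.35 + 694·45478.99 + 203·103402.43 + 343·46810.10 + 699·59253.46) / 3014
= 186605204.92 / 3014 = 61912.8085... → 61912.81.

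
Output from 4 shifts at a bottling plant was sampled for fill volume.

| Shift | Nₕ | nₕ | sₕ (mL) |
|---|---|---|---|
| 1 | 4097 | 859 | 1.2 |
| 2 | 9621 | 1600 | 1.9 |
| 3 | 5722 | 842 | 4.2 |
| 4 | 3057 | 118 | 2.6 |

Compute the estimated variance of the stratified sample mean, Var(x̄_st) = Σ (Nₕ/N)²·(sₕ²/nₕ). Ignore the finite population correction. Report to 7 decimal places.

N = 22497; Wₕ = Nₕ/N.
shift 1: (4097/22497)²·1.2²/859 = 0.0000555971
shift 2: (9621/22497)²·1.9²/1600 = 0.0004126468
shift 3: (5722/22497)²·4.2²/842 = 0.0013552923
shift 4: (3057/22497)²·2.6²/118 = 0.0010578068
Sum = 0.0028813430 → 0.0028813.

0.0028813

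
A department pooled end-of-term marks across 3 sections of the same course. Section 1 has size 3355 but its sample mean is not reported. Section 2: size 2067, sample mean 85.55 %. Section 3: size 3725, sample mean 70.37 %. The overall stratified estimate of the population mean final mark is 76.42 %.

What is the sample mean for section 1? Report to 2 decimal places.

77.51

N = 3355 + 2067 + 3725 = 9147.
Overall total = μ·N = 76.42·9147 = 699013.74.
Subtract the known strata: 2067·85.55 + 3725·70.37 = 438960.1.
Remaining total for section 1: 699013.74 − 438960.1 = 260053.64.
Divide by its size: 260053.64 / 3355 = 77.5123... → 77.51.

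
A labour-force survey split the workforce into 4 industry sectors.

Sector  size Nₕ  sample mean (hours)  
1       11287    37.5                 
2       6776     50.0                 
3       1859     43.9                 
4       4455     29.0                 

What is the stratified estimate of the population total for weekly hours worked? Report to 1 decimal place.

Population total = Σ Nₕ·x̄ₕ (each stratum's size times its mean).
11287·37.5 + 6776·50.0 + 1859·43.9 + 4455·29.0 = 423262.5 + 338800 + 81610.1 + 129195 = 972867.6.

972867.6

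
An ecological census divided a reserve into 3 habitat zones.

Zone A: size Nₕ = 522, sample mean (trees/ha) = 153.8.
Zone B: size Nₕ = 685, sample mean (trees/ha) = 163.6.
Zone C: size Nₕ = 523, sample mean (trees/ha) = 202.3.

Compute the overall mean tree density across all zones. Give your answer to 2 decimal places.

N = 522 + 685 + 523 = 1730.
The stratified mean weights each stratum mean by its population share Nₕ/N.
Σ Nₕx̄ₕ = 522·153.8 + 685·163.6 + 523·202.3 = 80283.6 + 112066 + 105802.9 = 298152.5.
Divide by N: 298152.5 / 1730 = 172.3425... → 172.34.

172.34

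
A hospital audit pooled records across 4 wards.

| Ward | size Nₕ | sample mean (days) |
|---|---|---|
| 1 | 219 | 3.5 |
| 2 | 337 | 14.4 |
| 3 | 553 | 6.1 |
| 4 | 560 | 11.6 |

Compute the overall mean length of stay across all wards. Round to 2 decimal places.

N = 1669; weights Wₕ = Nₕ/N = (0.1312, 0.2019, 0.3313, 0.3355).
x̄_st = Σ Wₕ·x̄ₕ = 0.1312·3.5 + 0.2019·14.4 + 0.3313·6.1 + 0.3355·11.6 ≈ 9.2802...
→ 9.28.

9.28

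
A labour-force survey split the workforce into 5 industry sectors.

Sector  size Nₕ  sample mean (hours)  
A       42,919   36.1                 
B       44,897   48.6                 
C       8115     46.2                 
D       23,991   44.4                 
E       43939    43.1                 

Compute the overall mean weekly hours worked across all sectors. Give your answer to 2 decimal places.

43.12

N = 42919 + 44897 + 8115 + 23991 + 43939 = 163861.
Weight each subgroup mean by Nₕ/N and sum.
Σ Nₕx̄ₕ = 42919·36.1 + 44897·48.6 + 8115·46.2 + 23991·44.4 + 43939·43.1 = 1549375.9 + 2181994.2 + 374913 + 1065200.4 + 1893770.9 = 7065254.4.
Divide by N: 7065254.4 / 163861 = 43.1174... → 43.12.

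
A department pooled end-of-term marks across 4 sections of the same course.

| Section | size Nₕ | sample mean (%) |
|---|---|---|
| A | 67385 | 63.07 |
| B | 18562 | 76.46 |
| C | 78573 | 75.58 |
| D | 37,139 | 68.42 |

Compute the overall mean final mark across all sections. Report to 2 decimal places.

N = 201659; weights Wₕ = Nₕ/N = (0.3342, 0.0920, 0.3896, 0.1842).
x̄_st = Σ Wₕ·x̄ₕ = 0.3342·63.07 + 0.0920·76.46 + 0.3896·75.58 + 0.1842·68.42 ≈ 70.1621...
→ 70.16.

70.16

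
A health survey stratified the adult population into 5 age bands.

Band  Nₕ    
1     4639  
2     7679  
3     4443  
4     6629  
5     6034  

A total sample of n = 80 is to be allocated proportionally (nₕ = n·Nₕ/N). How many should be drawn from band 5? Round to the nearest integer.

N = 4639 + 7679 + 4443 + 6629 + 6034 = 29424.
n_5 = 80·6034/29424 = 16.406... → 16.

16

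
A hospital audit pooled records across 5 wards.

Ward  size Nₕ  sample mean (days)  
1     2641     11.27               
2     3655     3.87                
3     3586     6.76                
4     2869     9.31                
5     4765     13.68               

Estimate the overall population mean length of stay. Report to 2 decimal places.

9.14

N = 2641 + 3655 + 3586 + 2869 + 4765 = 17516.
Weight each subgroup mean by Nₕ/N and sum.
Σ Nₕx̄ₕ = 2641·11.27 + 3655·3.87 + 3586·6.76 + 2869·9.31 + 4765·13.68 = 29764.07 + 14144.85 + 24241.36 + 26710.39 + 65185.2 = 160045.87.
Divide by N: 160045.87 / 17516 = 9.1371... → 9.14.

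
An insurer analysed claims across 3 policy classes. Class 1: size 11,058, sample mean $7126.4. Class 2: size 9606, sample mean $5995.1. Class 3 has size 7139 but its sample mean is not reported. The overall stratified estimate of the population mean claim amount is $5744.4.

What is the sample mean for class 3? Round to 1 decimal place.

N = 11058 + 9606 + 7139 = 27803.
Overall total = μ·N = 5744.4·27803 = 159711553.2.
Subtract the known strata: 11058·7126.4 + 9606·5995.1 = 136392661.8.
Remaining total for class 3: 159711553.2 − 136392661.8 = 23318891.4.
Divide by its size: 23318891.4 / 7139 = 3266.409... → 3266.4.

3266.4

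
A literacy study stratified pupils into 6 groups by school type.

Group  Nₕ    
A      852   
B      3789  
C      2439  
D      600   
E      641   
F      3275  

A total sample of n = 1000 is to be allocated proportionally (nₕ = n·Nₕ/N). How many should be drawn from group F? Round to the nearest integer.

282

N = 852 + 3789 + 2439 + 600 + 641 + 3275 = 11596.
n_F = 1000·3275/11596 = 282.425... → 282.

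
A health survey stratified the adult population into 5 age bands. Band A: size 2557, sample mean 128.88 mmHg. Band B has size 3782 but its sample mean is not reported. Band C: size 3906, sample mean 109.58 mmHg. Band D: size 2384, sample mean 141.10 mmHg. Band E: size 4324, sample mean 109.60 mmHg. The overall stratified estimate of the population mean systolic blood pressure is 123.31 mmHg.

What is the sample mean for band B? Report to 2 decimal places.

138.19

N = 2557 + 3782 + 3906 + 2384 + 4324 = 16953.
Overall total = μ·N = 123.31·16953 = 2090474.43.
Subtract the known strata: 2557·128.88 + 3906·109.58 + 2384·141.10 + 4324·109.60 = 1567858.44.
Remaining total for band B: 2090474.43 − 1567858.44 = 522615.99.
Divide by its size: 522615.99 / 3782 = 138.1851... → 138.19.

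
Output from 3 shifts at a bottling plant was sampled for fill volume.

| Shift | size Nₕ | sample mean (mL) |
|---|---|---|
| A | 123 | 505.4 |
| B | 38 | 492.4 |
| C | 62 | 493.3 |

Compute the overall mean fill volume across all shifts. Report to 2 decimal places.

499.82

x̄_st = (Σ Nₕx̄ₕ) / (Σ Nₕ) = (123·505.4 + 38·492.4 + 62·493.3) / 223
= 111460 / 223 = 499.8206... → 499.82.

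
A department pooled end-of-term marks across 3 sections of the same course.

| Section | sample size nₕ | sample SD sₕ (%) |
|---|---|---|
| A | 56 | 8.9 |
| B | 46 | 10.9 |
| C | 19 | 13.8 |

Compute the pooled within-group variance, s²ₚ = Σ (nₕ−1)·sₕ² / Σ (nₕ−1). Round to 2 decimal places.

Degrees of freedom: 55 + 45 + 18 = 118.
Σ(nₕ−1)sₕ² = 55·79.21 + 45·118.81 + 18·190.44 = 13130.92.
s²ₚ = 13130.92 / 118 = 111.2790... → 111.28.

111.28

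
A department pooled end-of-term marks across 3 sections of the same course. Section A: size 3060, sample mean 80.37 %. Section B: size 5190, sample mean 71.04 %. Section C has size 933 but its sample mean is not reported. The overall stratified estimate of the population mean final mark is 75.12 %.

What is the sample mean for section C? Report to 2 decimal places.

N = 3060 + 5190 + 933 = 9183.
Overall total = μ·N = 75.12·9183 = 689826.96.
Subtract the known strata: 3060·80.37 + 5190·71.04 = 614629.8.
Remaining total for section C: 689826.96 − 614629.8 = 75197.16.
Divide by its size: 75197.16 / 933 = 80.5972... → 80.60.

80.60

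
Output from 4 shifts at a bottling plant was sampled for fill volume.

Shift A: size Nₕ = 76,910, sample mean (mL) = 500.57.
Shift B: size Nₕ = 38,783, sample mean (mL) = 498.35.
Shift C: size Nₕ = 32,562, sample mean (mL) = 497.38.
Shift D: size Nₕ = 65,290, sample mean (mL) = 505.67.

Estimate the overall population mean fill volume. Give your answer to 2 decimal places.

x̄_st = (Σ Nₕx̄ₕ) / (Σ Nₕ) = (76910·500.57 + 38783·498.35 + 32562·497.38 + 65290·505.67) / 213545
= 107037228.61 / 213545 = 501.2397... → 501.24.

501.24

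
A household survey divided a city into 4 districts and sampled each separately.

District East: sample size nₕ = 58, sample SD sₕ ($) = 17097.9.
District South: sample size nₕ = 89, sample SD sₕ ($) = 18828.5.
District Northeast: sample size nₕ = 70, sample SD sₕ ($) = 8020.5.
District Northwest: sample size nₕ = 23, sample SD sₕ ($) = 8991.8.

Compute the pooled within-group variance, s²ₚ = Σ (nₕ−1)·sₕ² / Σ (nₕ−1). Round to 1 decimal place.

229143152.8

Degrees of freedom: 57 + 88 + 69 + 22 = 236.
Σ(nₕ−1)sₕ² = 57·292338184.41 + 88·354512412.25 + 69·64328420.25 + 22·80852467.24 = 54077784065.9.
s²ₚ = 54077784065.9 / 236 = 229143152.822... → 229143152.8.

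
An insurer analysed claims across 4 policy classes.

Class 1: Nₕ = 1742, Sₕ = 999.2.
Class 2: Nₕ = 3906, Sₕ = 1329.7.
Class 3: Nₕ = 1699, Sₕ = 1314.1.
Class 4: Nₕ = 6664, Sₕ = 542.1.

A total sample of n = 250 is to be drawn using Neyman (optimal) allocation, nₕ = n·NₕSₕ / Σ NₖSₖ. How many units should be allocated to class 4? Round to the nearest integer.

71

1: NₕSₕ = 1742·999.2 = 1740606.4
2: NₕSₕ = 3906·1329.7 = 5193808.2
3: NₕSₕ = 1699·1314.1 = 2232655.9
4: NₕSₕ = 6664·542.1 = 3612554.4
Σ NₕSₕ = 12779624.9.
n_4 = 250·3612554.4/12779624.9 = 70.670... → 71.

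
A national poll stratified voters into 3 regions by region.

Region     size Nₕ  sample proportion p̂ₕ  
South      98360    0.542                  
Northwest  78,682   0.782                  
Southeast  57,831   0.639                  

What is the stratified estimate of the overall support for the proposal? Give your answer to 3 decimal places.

N = 98360 + 78682 + 57831 = 234873.
Overall proportion = Σ (Nₕ/N)·p̂ₕ.
Σ Nₕp̂ₕ = 53311.12 + 61529.324 + 36954.009 = 151794.453.
151794.453 / 234873 = 0.64628... → 0.646.

0.646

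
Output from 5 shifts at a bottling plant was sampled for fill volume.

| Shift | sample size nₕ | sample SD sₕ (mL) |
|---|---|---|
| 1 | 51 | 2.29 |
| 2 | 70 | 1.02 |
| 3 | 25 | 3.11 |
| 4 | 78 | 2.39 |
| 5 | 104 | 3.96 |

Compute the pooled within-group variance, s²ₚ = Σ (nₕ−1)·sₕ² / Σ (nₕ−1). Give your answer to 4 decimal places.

1: (51−1)·2.29² = 50·5.2441 = 262.205
2: (70−1)·1.02² = 69·1.0404 = 71.7876
3: (25−1)·3.11² = 24·9.6721 = 232.1304
4: (78−1)·2.39² = 77·5.7121 = 439.8317
5: (104−1)·3.96² = 103·15.6816 = 1615.2048
Numerator = 2621.1595; denominator = Σ(nₕ−1) = 323.
s²ₚ = 2621.1595/323 = 8.115045... → 8.1150.

8.1150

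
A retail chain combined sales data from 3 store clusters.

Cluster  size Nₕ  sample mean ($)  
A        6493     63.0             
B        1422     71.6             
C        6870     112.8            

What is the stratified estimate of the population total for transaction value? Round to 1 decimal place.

1285810.2

A: 6493·63.0 = 409059
B: 1422·71.6 = 101815.2
C: 6870·112.8 = 774936
τ̂ = Σ Nₕx̄ₕ = 1285810.2.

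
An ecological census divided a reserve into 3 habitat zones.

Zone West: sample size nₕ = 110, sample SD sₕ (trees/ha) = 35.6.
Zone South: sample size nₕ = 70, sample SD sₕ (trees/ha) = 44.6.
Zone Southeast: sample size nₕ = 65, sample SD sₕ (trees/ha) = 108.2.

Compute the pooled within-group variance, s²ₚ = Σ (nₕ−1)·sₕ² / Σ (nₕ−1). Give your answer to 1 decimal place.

West: (110−1)·35.6² = 109·1267.36 = 138142.24
South: (70−1)·44.6² = 69·1989.16 = 137252.04
Southeast: (65−1)·108.2² = 64·11707.24 = 749263.36
Numerator = 1024657.64; denominator = Σ(nₕ−1) = 242.
s²ₚ = 1024657.64/242 = 4234.122... → 4234.1.

4234.1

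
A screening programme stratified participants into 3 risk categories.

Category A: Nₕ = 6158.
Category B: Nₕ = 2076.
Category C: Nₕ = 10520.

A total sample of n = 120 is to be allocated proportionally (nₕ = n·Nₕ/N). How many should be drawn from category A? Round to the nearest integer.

39

N = 6158 + 2076 + 10520 = 18754.
n_A = 120·6158/18754 = 39.403... → 39.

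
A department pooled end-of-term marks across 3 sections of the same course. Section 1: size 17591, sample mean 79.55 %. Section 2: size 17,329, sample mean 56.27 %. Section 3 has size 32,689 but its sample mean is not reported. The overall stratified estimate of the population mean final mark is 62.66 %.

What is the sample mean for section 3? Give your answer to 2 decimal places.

56.96

N = 17591 + 17329 + 32689 = 67609.
Overall total = μ·N = 62.66·67609 = 4236379.94.
Subtract the known strata: 17591·79.55 + 17329·56.27 = 2374466.88.
Remaining total for section 3: 4236379.94 − 2374466.88 = 1861913.06.
Divide by its size: 1861913.06 / 32689 = 56.9584... → 56.96.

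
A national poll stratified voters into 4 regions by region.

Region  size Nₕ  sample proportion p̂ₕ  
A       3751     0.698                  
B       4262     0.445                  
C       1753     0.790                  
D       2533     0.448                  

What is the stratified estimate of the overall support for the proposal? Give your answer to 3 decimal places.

Wₕ = Nₕ/N with N = 12299: 0.3050, 0.3465, 0.1425, 0.2060.
p̂_st = 0.3050·0.698 + 0.3465·0.445 + 0.1425·0.790 + 0.2060·0.448 ≈ 0.57195... → 0.572.

0.572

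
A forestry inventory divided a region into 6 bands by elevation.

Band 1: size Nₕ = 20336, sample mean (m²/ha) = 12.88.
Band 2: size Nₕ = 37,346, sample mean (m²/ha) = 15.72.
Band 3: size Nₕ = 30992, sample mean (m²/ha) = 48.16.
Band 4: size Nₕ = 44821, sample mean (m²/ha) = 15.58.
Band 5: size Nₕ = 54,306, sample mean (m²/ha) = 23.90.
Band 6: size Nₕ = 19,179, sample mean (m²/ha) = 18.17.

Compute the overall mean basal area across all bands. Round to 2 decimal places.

N = 206980; weights Wₕ = Nₕ/N = (0.0983, 0.1804, 0.1497, 0.2165, 0.2624, 0.0927).
x̄_st = Σ Wₕ·x̄ₕ = 0.0983·12.88 + 0.1804·15.72 + 0.1497·48.16 + 0.2165·15.58 + 0.2624·23.90 + 0.0927·18.17 ≈ 22.6413...
→ 22.64.

22.64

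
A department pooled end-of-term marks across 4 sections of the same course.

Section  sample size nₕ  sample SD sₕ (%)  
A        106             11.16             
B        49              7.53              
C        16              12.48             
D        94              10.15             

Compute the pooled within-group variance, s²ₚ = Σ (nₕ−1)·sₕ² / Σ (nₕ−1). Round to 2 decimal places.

106.19

A: (106−1)·11.16² = 105·124.5456 = 13077.288
B: (49−1)·7.53² = 48·56.7009 = 2721.6432
C: (16−1)·12.48² = 15·155.7504 = 2336.256
D: (94−1)·10.15² = 93·103.0225 = 9581.0925
Numerator = 27716.2797; denominator = Σ(nₕ−1) = 261.
s²ₚ = 27716.2797/261 = 106.1926... → 106.19.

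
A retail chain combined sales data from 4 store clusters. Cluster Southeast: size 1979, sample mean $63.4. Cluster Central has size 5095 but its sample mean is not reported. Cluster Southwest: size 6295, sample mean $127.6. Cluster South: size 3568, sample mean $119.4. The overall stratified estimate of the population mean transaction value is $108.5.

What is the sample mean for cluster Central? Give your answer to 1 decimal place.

94.8

Σ Nₕx̄ₕ = N·μ, so 5095·x̄_Central = 16937·108.5 − (1979·63.4 + 6295·127.6 + 3568·119.4).
= 1837664.5 − 1354729.8 = 482934.7.
x̄_Central = 482934.7 / 5095 = 94.786... → 94.8.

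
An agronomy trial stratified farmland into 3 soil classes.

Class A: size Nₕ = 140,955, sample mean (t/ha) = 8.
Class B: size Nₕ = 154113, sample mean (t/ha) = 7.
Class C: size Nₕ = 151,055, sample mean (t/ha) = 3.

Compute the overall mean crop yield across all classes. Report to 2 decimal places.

N = 446123; weights Wₕ = Nₕ/N = (0.3160, 0.3454, 0.3386).
x̄_st = Σ Wₕ·x̄ₕ = 0.3160·8 + 0.3454·7 + 0.3386·3 ≈ 5.9616...
→ 5.96.

5.96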